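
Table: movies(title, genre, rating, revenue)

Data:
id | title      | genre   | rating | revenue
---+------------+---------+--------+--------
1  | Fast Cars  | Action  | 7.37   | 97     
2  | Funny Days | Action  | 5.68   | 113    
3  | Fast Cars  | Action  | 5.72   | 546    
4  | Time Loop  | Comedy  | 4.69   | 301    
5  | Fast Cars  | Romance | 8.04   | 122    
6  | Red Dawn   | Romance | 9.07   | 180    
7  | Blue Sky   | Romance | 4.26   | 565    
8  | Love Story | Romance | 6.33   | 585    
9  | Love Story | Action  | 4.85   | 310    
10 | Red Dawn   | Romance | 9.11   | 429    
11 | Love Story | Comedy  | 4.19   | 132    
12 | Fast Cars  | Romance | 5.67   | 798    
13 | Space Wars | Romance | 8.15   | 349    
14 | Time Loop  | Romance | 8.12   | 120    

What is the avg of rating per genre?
SELECT genre, AVG(rating) as result
FROM movies
GROUP BY genre

Result:
  Action: 5.91
  Comedy: 4.44
  Romance: 7.34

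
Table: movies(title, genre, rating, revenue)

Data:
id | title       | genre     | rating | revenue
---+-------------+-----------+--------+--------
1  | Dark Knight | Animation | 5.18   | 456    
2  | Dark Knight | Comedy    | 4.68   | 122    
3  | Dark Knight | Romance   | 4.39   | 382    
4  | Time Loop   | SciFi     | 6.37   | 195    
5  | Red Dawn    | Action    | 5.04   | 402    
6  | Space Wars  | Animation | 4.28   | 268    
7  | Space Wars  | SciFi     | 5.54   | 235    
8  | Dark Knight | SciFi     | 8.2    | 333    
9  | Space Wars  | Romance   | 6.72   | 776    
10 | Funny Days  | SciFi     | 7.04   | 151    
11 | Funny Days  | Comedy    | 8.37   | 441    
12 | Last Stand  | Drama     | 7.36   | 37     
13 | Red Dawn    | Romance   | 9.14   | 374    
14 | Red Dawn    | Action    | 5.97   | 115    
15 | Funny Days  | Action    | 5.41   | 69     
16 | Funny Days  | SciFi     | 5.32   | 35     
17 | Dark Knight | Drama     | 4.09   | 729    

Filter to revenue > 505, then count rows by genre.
SELECT genre, COUNT(*)
FROM movies
WHERE revenue > 505
GROUP BY genre

Note: WHERE filters rows before grouping.

Result:
  Drama: 1
  Romance: 1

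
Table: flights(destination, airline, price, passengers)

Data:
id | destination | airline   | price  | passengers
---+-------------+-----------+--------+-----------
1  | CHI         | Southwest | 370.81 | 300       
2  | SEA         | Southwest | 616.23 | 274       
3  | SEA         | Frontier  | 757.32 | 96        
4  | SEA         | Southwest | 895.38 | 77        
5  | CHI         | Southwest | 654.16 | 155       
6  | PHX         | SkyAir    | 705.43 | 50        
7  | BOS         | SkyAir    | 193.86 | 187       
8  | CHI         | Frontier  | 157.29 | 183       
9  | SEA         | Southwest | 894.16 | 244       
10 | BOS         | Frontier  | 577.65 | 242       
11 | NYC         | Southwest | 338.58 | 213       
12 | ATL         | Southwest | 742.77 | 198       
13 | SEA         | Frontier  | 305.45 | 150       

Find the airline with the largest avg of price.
SELECT airline, AVG(price) as val
FROM flights
GROUP BY airline
ORDER BY val DESC
LIMIT 1

Result: Southwest with avg(price) = 644.58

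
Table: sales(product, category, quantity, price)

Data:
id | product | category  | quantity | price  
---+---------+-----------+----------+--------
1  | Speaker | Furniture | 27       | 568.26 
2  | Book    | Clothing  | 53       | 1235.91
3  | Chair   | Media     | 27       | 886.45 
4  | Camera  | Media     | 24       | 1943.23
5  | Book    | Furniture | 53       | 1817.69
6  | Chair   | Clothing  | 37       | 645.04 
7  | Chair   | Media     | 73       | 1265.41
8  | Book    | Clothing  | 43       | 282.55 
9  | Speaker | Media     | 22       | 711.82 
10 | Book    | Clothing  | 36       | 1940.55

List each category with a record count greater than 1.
SELECT category, COUNT(*) as cnt
FROM sales
GROUP BY category
HAVING COUNT(*) > 1

Result:
  Clothing: 4
  Furniture: 2
  Media: 4

Note: HAVING filters groups after aggregation, WHERE filters rows before.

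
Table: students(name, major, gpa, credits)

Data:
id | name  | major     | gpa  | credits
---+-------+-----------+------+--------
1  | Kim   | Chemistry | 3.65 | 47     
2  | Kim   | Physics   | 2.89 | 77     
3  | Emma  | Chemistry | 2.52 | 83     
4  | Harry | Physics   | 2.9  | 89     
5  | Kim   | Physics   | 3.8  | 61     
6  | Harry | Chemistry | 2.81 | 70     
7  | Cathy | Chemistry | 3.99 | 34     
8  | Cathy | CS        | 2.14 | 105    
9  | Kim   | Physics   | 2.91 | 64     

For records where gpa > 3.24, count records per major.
SELECT major, COUNT(*)
FROM students
WHERE gpa > 3.24
GROUP BY major

Note: WHERE filters rows before grouping.

Result:
  Chemistry: 2
  Physics: 1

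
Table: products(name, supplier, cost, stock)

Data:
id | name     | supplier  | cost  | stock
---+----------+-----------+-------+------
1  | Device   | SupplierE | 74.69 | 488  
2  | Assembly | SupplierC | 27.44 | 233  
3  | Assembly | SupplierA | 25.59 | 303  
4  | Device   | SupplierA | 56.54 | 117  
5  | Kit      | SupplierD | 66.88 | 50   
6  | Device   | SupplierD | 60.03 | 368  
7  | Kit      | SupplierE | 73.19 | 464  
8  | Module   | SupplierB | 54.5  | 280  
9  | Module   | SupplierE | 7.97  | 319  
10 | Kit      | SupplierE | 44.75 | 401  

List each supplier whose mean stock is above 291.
SELECT supplier, AVG(stock)
FROM products
GROUP BY supplier
HAVING AVG(stock) > 291

Result:
  SupplierE: avg=418.00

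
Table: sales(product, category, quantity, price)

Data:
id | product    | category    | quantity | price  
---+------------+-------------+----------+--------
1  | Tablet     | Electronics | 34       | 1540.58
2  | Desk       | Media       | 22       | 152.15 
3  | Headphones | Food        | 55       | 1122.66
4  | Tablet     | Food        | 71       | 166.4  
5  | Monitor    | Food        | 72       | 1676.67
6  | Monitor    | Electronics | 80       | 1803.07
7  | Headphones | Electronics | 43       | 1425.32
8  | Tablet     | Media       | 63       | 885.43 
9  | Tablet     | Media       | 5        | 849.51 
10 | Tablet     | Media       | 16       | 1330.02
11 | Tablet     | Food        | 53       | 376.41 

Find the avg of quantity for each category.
SELECT category, AVG(quantity) as result
FROM sales
GROUP BY category

Result:
  Electronics: 52.33
  Food: 62.75
  Media: 26.50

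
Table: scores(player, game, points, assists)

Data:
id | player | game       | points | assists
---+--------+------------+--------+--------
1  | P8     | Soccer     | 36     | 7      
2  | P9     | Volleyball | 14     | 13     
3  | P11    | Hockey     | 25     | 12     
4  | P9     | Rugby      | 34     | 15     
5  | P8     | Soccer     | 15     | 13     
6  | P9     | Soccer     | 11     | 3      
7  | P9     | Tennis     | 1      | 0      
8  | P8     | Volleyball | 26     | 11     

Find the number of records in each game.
SELECT game, COUNT(*) as count
FROM scores
GROUP BY game

Result:
  Hockey: 1
  Rugby: 1
  Soccer: 3
  Tennis: 1
  Volleyball: 2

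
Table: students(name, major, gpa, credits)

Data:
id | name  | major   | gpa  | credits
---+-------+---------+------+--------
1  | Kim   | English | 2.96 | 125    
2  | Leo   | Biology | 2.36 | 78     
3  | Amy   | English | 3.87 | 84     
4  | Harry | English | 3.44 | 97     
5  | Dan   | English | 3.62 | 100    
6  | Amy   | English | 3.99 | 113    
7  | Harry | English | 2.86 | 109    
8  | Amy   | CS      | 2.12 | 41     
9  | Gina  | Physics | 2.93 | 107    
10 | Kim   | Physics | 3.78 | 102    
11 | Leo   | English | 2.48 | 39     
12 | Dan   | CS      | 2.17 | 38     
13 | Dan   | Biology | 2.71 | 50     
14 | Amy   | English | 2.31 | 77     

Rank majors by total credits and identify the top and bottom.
SELECT major, SUM(credits)
FROM students
GROUP BY major
ORDER BY SUM(credits)

All groups:
  CS: 79
  Biology: 128
  Physics: 209
  English: 744

Highest: English (744)
Lowest: CS (79)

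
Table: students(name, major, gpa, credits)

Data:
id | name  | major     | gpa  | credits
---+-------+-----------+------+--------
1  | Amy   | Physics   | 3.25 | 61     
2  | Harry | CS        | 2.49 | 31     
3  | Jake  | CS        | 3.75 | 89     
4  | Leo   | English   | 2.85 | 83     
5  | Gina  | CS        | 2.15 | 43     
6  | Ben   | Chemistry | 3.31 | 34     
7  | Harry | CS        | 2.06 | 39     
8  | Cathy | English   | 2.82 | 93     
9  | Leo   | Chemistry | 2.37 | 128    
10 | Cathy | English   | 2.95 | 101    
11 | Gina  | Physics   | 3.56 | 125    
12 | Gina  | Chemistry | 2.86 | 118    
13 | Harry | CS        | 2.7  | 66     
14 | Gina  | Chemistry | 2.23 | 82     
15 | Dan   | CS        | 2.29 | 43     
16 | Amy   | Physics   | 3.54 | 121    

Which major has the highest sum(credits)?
SELECT major, SUM(credits) as val
FROM students
GROUP BY major
ORDER BY val DESC
LIMIT 1

Result: Chemistry with sum(credits) = 362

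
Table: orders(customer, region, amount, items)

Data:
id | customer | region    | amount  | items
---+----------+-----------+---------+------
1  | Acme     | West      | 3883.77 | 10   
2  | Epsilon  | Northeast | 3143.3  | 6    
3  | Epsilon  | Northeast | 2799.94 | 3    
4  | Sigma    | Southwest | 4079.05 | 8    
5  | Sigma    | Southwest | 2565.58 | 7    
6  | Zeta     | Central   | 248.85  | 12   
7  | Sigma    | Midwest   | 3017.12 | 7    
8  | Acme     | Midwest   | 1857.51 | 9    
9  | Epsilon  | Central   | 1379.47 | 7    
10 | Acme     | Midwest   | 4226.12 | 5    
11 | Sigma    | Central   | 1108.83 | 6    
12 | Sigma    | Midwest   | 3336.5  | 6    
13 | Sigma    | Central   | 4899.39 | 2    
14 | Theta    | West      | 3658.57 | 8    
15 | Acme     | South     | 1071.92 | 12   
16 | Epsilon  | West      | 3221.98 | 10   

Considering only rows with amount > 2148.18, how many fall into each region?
SELECT region, COUNT(*)
FROM orders
WHERE amount > 2148.18
GROUP BY region

Note: WHERE filters rows before grouping.

Result:
  Central: 1
  Midwest: 3
  Northeast: 2
  Southwest: 2
  West: 3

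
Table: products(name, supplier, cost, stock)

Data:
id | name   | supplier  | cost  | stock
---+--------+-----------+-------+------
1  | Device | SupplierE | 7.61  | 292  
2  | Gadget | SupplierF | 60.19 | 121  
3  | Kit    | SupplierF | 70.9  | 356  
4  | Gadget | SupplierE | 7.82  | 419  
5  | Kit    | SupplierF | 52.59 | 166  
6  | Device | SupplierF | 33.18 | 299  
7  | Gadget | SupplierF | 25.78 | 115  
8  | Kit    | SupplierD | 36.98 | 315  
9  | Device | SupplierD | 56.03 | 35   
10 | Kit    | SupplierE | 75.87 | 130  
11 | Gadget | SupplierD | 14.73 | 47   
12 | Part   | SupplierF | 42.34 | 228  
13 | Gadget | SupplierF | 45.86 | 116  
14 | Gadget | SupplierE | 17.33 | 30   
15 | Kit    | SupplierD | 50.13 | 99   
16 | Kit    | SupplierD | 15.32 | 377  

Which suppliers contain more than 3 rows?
SELECT supplier, COUNT(*) as cnt
FROM products
GROUP BY supplier
HAVING COUNT(*) > 3

Result:
  SupplierD: 5
  SupplierE: 4
  SupplierF: 7

Note: HAVING filters groups after aggregation, WHERE filters rows before.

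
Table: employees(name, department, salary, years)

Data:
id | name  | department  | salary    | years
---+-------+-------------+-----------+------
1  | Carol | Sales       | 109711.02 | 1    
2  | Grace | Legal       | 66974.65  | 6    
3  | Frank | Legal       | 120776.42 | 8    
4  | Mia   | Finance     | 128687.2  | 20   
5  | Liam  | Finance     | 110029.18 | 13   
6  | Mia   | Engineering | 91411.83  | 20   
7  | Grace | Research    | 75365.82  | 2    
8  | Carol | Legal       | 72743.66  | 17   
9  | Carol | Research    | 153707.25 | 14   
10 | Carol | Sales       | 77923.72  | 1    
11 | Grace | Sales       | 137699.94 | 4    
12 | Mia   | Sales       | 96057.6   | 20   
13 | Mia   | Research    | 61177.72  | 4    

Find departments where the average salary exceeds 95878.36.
SELECT department, AVG(salary)
FROM employees
GROUP BY department
HAVING AVG(salary) > 95878.36

Result:
  Finance: avg=119358.19
  Research: avg=96750.26
  Sales: avg=105348.07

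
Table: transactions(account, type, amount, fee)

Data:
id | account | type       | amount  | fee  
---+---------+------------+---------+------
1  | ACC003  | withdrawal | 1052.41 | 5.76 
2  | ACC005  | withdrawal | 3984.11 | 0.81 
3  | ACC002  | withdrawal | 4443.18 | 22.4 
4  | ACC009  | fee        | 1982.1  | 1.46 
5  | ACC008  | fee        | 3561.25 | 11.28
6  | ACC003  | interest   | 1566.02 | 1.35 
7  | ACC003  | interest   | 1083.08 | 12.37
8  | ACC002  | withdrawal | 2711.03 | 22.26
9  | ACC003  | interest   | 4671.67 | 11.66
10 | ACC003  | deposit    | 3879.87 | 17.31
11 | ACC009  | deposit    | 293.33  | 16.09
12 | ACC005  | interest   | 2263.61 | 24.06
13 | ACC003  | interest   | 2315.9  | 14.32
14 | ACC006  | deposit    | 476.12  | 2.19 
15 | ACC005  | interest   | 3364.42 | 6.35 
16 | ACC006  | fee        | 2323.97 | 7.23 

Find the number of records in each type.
SELECT type, COUNT(*) as count
FROM transactions
GROUP BY type

Result:
  deposit: 3
  fee: 3
  interest: 6
  withdrawal: 4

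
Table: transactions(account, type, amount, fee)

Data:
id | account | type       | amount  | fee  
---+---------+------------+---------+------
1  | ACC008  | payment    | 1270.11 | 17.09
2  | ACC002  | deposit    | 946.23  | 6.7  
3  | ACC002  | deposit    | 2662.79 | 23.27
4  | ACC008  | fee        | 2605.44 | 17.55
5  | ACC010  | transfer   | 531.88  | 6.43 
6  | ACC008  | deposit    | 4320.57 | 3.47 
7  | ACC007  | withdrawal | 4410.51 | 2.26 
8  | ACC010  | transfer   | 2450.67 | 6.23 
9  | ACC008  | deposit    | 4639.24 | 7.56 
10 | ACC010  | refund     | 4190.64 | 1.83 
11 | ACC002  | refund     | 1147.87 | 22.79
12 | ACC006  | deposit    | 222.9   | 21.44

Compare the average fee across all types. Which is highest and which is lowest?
SELECT type, AVG(fee)
FROM transactions
GROUP BY type
ORDER BY AVG(fee)

All groups:
  withdrawal: 2.26
  transfer: 6.33
  refund: 12.31
  deposit: 12.49
  payment: 17.09
  fee: 17.55

Highest: fee (17.55)
Lowest: withdrawal (2.26)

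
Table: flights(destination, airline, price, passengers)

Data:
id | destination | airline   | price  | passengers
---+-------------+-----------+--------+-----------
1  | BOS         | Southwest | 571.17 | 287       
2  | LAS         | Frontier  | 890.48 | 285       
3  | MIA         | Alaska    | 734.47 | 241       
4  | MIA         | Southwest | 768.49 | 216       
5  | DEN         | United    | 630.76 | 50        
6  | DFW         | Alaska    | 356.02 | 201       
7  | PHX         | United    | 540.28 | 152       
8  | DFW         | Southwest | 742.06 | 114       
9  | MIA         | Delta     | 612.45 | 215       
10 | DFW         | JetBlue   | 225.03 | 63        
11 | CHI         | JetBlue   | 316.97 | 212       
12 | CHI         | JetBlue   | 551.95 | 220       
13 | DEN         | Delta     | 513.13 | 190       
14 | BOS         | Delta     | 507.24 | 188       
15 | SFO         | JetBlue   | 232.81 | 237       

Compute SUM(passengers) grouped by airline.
SELECT airline, SUM(passengers) as result
FROM flights
GROUP BY airline

Result:
  Alaska: 442
  Delta: 593
  Frontier: 285
  JetBlue: 732
  Southwest: 617
  United: 202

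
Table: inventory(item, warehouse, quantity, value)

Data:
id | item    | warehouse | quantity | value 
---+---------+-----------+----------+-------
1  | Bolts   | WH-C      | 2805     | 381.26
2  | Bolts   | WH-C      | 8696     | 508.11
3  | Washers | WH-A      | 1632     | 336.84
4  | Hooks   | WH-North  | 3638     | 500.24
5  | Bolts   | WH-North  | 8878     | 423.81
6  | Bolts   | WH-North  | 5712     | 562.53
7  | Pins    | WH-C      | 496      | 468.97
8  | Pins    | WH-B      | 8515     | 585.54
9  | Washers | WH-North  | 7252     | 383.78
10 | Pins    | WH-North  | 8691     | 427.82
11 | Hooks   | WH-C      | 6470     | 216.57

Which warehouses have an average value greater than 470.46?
SELECT warehouse, AVG(value)
FROM inventory
GROUP BY warehouse
HAVING AVG(value) > 470.46

Result:
  WH-B: avg=585.54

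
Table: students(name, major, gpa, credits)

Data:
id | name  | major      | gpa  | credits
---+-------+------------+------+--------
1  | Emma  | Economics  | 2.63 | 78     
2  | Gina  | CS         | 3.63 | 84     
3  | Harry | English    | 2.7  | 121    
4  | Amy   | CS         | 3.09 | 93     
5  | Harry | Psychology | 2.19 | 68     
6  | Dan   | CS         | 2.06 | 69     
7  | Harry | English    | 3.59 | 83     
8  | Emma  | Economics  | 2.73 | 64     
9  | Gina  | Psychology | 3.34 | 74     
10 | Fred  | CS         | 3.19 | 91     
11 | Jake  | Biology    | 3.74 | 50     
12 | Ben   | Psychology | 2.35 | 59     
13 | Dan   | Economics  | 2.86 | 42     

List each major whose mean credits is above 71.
SELECT major, AVG(credits)
FROM students
GROUP BY major
HAVING AVG(credits) > 71

Result:
  CS: avg=84.25
  English: avg=102.00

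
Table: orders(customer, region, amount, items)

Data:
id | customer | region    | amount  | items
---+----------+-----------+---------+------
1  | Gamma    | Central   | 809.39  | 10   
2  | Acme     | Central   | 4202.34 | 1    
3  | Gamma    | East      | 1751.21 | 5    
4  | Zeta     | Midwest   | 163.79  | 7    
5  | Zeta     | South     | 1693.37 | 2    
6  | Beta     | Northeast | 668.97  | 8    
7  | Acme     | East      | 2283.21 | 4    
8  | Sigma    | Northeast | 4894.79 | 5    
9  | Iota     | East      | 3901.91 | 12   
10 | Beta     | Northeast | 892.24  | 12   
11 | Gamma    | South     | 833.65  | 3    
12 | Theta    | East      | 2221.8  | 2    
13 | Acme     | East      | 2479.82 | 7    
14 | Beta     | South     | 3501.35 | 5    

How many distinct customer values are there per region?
SELECT region, COUNT(DISTINCT customer)
FROM orders
GROUP BY region

Result:
  Central: 2 distinct
  East: 4 distinct
  Midwest: 1 distinct
  Northeast: 2 distinct
  South: 3 distinct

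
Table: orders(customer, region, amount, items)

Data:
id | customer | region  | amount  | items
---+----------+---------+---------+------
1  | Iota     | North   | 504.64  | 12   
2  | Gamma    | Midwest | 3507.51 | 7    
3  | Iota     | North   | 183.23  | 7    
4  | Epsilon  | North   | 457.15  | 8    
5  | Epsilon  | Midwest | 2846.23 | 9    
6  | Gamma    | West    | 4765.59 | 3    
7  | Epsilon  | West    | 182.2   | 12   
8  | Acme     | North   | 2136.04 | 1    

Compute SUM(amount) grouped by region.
SELECT region, SUM(amount) as result
FROM orders
GROUP BY region

Result:
  Midwest: 6353.74
  North: 3281.06
  West: 4947.79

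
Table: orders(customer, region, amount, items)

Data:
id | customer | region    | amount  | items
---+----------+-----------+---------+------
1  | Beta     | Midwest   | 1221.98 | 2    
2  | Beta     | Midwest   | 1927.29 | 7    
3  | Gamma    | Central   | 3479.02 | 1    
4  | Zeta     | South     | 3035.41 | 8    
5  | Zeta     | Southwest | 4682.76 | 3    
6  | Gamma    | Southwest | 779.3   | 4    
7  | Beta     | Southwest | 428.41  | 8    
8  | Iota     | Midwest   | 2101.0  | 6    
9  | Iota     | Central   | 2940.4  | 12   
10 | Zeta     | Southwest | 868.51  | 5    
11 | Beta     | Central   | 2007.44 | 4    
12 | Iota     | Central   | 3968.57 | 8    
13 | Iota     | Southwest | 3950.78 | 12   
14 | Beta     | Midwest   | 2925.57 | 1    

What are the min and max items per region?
SELECT region, MIN(items), MAX(items)
FROM orders
GROUP BY region

Result:
  Central: min=1, max=12
  Midwest: min=1, max=7
  South: min=8, max=8
  Southwest: min=3, max=12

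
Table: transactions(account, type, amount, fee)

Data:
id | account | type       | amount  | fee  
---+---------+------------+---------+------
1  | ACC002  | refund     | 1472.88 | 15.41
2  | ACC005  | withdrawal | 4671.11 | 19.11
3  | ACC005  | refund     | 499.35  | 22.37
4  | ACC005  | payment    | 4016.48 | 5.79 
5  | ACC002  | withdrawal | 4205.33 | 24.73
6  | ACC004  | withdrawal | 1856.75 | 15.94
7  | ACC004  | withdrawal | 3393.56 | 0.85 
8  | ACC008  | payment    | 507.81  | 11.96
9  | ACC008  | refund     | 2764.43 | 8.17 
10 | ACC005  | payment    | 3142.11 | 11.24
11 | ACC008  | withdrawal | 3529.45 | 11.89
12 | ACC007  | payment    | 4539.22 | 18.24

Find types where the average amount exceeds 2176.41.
SELECT type, AVG(amount)
FROM transactions
GROUP BY type
HAVING AVG(amount) > 2176.41

Result:
  payment: avg=3051.41
  withdrawal: avg=3531.24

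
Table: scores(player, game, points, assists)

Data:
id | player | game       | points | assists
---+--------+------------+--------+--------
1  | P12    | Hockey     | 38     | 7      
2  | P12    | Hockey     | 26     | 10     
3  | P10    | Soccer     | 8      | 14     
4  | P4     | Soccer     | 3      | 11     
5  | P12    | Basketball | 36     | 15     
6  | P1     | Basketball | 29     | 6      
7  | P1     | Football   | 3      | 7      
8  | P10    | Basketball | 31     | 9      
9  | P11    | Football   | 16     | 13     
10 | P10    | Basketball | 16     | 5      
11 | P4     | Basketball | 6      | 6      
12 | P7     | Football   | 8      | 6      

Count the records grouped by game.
SELECT game, COUNT(*) as count
FROM scores
GROUP BY game

Result:
  Basketball: 5
  Football: 3
  Hockey: 2
  Soccer: 2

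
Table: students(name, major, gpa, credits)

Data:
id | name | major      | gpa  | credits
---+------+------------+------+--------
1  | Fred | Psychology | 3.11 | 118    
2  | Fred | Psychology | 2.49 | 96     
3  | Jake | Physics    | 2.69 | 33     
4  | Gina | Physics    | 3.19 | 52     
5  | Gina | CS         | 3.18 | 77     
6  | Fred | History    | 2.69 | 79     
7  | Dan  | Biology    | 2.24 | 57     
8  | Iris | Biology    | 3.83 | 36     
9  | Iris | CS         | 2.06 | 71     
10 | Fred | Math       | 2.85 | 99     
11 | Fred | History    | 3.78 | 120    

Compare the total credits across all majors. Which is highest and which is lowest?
SELECT major, SUM(credits)
FROM students
GROUP BY major
ORDER BY SUM(credits)

All groups:
  Physics: 85
  Biology: 93
  Math: 99
  CS: 148
  History: 199
  Psychology: 214

Highest: Psychology (214)
Lowest: Physics (85)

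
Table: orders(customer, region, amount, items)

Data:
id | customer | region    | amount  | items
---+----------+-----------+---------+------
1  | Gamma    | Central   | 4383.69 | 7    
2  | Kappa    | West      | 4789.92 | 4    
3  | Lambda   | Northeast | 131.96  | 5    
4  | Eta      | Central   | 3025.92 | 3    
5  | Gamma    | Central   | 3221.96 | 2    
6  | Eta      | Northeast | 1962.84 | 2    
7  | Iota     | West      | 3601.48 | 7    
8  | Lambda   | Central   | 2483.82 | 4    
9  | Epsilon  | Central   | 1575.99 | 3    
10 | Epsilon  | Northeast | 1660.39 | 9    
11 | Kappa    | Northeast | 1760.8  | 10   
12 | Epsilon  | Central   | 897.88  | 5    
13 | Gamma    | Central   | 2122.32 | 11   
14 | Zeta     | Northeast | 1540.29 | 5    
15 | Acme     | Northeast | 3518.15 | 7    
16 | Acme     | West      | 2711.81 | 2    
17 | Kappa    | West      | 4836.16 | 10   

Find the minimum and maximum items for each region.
SELECT region, MIN(items), MAX(items)
FROM orders
GROUP BY region

Result:
  Central: min=2, max=11
  Northeast: min=2, max=10
  West: min=2, max=10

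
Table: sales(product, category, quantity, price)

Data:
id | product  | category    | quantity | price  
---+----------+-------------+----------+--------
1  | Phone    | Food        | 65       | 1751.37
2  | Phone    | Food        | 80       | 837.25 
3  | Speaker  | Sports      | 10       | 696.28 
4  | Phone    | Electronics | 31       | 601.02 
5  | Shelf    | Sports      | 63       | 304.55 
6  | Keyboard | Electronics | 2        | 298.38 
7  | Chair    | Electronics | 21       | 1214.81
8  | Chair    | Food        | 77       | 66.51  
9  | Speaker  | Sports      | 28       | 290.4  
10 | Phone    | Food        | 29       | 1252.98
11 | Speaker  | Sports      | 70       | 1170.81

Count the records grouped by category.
SELECT category, COUNT(*) as count
FROM sales
GROUP BY category

Result:
  Electronics: 3
  Food: 4
  Sports: 4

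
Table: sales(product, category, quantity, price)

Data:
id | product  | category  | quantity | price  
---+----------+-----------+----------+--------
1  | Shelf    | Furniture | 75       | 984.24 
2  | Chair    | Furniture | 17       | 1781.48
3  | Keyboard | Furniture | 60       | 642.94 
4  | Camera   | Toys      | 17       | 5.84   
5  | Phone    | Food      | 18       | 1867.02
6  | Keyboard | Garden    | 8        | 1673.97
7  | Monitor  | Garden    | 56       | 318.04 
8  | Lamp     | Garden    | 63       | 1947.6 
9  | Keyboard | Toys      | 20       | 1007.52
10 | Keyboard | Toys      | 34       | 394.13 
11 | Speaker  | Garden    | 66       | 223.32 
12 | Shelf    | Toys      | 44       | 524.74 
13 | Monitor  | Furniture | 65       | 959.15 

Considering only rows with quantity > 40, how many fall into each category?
SELECT category, COUNT(*)
FROM sales
WHERE quantity > 40
GROUP BY category

Note: WHERE filters rows before grouping.

Result:
  Furniture: 3
  Garden: 3
  Toys: 1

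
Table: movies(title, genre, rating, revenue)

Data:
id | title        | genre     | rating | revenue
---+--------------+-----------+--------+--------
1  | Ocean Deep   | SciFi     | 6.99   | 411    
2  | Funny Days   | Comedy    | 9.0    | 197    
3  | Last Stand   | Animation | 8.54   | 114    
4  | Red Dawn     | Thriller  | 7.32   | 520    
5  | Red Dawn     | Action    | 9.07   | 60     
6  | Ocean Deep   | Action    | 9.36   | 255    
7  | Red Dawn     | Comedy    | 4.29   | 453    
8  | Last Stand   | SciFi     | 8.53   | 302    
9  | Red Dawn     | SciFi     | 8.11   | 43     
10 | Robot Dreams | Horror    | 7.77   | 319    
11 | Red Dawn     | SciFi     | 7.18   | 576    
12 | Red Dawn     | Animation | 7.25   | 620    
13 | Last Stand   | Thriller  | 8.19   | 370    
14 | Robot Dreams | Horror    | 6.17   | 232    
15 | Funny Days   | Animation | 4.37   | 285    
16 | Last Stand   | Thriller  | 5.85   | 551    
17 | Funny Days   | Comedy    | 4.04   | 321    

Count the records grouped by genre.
SELECT genre, COUNT(*) as count
FROM movies
GROUP BY genre

Result:
  Action: 2
  Animation: 3
  Comedy: 3
  Horror: 2
  SciFi: 4
  Thriller: 3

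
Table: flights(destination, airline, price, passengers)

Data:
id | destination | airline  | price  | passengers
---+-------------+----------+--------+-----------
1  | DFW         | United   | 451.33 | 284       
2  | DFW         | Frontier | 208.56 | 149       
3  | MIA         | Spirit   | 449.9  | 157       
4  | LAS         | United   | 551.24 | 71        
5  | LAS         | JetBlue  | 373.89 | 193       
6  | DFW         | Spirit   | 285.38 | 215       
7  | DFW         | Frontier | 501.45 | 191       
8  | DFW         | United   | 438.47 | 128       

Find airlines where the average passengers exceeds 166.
SELECT airline, AVG(passengers)
FROM flights
GROUP BY airline
HAVING AVG(passengers) > 166

Result:
  Frontier: avg=170.00
  JetBlue: avg=193.00
  Spirit: avg=186.00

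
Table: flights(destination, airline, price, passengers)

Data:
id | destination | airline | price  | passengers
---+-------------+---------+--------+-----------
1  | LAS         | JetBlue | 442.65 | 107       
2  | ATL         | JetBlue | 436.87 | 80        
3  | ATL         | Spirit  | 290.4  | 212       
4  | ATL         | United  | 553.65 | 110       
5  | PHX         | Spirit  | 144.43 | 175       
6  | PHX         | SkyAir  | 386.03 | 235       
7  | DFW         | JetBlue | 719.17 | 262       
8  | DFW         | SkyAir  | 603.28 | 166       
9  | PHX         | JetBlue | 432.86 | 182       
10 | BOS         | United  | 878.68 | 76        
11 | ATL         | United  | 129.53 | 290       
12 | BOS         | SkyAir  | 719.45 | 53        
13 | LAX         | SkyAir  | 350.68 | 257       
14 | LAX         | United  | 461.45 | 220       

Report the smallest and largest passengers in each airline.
SELECT airline, MIN(passengers), MAX(passengers)
FROM flights
GROUP BY airline

Result:
  JetBlue: min=80, max=262
  SkyAir: min=53, max=257
  Spirit: min=175, max=212
  United: min=76, max=290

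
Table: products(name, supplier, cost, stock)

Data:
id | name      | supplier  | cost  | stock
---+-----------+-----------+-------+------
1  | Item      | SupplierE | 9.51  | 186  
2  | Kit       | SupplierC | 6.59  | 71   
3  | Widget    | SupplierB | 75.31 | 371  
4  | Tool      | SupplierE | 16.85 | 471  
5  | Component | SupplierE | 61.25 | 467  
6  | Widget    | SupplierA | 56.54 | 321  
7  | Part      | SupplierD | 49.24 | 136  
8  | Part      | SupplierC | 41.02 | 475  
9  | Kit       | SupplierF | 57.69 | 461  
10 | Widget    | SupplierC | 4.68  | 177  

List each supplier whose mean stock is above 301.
SELECT supplier, AVG(stock)
FROM products
GROUP BY supplier
HAVING AVG(stock) > 301

Result:
  SupplierA: avg=321.00
  SupplierB: avg=371.00
  SupplierE: avg=374.67
  SupplierF: avg=461.00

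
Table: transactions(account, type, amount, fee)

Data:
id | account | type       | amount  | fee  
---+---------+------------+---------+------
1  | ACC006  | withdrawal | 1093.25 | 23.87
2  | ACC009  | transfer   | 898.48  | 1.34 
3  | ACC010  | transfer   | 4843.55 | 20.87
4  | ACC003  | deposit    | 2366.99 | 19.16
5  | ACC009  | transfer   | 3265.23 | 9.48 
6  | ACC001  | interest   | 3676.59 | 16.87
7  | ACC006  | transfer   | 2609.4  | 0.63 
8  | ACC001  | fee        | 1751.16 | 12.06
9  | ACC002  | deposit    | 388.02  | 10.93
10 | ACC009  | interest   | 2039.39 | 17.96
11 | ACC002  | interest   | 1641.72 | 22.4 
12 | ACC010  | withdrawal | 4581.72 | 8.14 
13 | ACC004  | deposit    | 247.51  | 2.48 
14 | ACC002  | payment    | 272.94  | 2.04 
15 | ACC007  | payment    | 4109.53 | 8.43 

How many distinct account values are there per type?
SELECT type, COUNT(DISTINCT account)
FROM transactions
GROUP BY type

Result:
  deposit: 3 distinct
  fee: 1 distinct
  interest: 3 distinct
  payment: 2 distinct
  transfer: 3 distinct
  withdrawal: 2 distinct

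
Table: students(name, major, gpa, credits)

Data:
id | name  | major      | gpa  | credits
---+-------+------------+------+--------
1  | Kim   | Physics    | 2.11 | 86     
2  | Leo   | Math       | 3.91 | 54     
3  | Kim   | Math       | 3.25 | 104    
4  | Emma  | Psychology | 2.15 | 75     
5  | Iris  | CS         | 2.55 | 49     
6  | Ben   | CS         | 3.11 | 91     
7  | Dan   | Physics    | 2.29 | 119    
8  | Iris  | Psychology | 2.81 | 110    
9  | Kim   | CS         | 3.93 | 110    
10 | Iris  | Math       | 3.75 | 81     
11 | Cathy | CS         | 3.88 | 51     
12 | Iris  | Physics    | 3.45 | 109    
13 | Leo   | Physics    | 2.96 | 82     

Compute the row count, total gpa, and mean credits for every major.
SELECT major,
       COUNT(*) as cnt,
       SUM(gpa) as total_gpa,
       AVG(credits) as avg_credits
FROM students
GROUP BY major

Result:
  CS: 4 records, 13.47 total gpa, 75.25 avg credits
  Math: 3 records, 10.91 total gpa, 79.67 avg credits
  Physics: 4 records, 10.81 total gpa, 99.00 avg credits
  Psychology: 2 records, 4.96 total gpa, 92.50 avg credits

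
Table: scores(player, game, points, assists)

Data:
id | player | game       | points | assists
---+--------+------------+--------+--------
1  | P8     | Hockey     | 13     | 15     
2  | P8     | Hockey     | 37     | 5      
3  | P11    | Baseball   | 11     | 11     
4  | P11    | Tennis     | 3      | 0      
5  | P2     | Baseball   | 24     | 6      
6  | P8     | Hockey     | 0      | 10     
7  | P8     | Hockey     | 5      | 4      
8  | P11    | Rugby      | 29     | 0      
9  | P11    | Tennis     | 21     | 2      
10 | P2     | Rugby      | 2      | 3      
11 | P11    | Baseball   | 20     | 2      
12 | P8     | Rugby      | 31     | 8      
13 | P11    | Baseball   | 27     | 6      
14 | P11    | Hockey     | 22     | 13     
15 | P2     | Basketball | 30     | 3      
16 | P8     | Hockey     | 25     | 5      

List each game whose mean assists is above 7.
SELECT game, AVG(assists)
FROM scores
GROUP BY game
HAVING AVG(assists) > 7

Result:
  Hockey: avg=8.67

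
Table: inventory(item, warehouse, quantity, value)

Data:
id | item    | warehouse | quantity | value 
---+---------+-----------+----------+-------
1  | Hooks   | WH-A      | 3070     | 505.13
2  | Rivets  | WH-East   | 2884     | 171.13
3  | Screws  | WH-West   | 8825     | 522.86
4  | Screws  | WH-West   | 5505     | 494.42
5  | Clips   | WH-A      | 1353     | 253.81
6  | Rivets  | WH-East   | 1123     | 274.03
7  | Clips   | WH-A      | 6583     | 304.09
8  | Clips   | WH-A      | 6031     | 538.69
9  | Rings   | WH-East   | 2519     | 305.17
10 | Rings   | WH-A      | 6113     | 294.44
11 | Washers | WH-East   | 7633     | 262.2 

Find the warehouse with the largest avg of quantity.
SELECT warehouse, AVG(quantity) as val
FROM inventory
GROUP BY warehouse
ORDER BY val DESC
LIMIT 1

Result: WH-West with avg(quantity) = 7165.00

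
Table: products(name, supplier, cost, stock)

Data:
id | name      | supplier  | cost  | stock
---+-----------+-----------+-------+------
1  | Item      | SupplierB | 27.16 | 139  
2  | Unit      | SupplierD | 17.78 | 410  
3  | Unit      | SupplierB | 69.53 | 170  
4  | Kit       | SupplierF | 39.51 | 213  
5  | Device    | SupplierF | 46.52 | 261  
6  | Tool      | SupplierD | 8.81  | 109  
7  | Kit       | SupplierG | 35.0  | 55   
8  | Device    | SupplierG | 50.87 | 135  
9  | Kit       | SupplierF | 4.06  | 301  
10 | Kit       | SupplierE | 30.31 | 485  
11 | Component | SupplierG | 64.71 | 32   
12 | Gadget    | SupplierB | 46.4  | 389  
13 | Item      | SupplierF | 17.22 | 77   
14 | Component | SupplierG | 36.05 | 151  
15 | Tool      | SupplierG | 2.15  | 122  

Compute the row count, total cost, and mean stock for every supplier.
SELECT supplier,
       COUNT(*) as cnt,
       SUM(cost) as total_cost,
       AVG(stock) as avg_stock
FROM products
GROUP BY supplier

Result:
  SupplierB: 3 records, 143.09 total cost, 232.67 avg stock
  SupplierD: 2 records, 26.59 total cost, 259.50 avg stock
  SupplierE: 1 records, 30.31 total cost, 485.00 avg stock
  SupplierF: 4 records, 107.31 total cost, 213.00 avg stock
  SupplierG: 5 records, 188.78 total cost, 99.00 avg stock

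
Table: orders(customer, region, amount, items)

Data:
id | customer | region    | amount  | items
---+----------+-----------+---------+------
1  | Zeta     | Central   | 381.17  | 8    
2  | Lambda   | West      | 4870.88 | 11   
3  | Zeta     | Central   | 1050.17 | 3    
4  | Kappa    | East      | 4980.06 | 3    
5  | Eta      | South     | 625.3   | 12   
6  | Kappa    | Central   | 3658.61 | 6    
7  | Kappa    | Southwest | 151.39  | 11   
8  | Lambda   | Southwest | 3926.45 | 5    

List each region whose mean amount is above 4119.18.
SELECT region, AVG(amount)
FROM orders
GROUP BY region
HAVING AVG(amount) > 4119.18

Result:
  East: avg=4980.06
  West: avg=4870.88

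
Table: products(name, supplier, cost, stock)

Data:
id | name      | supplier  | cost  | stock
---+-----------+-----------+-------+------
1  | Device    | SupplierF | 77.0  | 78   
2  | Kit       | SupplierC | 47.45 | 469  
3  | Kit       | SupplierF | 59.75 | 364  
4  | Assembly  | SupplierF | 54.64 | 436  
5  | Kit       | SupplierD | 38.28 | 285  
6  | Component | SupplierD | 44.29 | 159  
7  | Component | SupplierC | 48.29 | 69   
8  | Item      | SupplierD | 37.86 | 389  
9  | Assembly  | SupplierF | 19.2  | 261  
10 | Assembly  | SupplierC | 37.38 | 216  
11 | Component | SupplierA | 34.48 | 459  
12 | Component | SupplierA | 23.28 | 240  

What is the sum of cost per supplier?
SELECT supplier, SUM(cost) as result
FROM products
GROUP BY supplier

Result:
  SupplierA: 57.76
  SupplierC: 133.12
  SupplierD: 120.43
  SupplierF: 210.59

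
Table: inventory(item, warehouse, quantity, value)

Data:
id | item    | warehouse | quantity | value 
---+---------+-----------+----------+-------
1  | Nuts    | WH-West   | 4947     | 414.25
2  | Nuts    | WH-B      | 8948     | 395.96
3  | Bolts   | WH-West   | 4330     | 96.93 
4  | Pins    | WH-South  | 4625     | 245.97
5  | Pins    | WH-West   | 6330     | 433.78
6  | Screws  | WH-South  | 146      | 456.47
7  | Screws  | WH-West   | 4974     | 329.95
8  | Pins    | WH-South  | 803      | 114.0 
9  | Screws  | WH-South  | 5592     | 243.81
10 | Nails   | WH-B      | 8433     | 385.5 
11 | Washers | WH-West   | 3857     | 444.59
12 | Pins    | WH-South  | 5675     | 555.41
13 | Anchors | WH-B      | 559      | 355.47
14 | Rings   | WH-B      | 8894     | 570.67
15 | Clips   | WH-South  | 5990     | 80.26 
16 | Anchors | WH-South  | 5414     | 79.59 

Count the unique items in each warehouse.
SELECT warehouse, COUNT(DISTINCT item)
FROM inventory
GROUP BY warehouse

Result:
  WH-B: 4 distinct
  WH-South: 4 distinct
  WH-West: 5 distinct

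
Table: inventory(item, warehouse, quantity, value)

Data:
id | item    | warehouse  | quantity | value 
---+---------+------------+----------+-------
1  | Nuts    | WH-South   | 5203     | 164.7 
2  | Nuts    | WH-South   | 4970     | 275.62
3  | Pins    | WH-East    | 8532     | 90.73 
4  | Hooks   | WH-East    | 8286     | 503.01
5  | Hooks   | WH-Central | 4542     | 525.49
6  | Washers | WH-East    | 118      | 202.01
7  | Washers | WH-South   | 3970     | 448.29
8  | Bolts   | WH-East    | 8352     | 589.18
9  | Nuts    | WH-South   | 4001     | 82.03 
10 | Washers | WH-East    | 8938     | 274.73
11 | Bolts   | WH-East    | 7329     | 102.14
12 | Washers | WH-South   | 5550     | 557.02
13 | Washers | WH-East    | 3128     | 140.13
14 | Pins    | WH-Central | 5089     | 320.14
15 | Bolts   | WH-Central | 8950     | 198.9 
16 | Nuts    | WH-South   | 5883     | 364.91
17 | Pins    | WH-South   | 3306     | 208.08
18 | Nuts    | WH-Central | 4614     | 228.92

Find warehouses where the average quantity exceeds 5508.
SELECT warehouse, AVG(quantity)
FROM inventory
GROUP BY warehouse
HAVING AVG(quantity) > 5508

Result:
  WH-Central: avg=5798.75
  WH-East: avg=6383.29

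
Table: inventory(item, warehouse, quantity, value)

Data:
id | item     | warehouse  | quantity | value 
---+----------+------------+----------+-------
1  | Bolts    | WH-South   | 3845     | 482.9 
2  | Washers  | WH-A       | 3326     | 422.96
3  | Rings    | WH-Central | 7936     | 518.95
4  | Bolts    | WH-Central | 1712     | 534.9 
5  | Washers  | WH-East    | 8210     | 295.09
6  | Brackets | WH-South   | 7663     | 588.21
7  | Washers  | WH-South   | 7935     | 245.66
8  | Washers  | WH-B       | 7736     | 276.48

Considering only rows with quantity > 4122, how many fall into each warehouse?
SELECT warehouse, COUNT(*)
FROM inventory
WHERE quantity > 4122
GROUP BY warehouse

Note: WHERE filters rows before grouping.

Result:
  WH-B: 1
  WH-Central: 1
  WH-East: 1
  WH-South: 2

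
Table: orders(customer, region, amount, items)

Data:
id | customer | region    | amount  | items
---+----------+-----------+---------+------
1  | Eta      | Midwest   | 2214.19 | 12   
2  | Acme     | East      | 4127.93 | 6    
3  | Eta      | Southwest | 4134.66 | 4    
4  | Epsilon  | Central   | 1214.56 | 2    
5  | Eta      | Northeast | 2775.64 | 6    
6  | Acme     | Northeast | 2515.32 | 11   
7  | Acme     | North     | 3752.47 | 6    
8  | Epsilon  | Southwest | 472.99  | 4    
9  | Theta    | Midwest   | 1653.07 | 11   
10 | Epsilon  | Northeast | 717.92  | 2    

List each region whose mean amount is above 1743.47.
SELECT region, AVG(amount)
FROM orders
GROUP BY region
HAVING AVG(amount) > 1743.47

Result:
  East: avg=4127.93
  Midwest: avg=1933.63
  North: avg=3752.47
  Northeast: avg=2002.96
  Southwest: avg=2303.83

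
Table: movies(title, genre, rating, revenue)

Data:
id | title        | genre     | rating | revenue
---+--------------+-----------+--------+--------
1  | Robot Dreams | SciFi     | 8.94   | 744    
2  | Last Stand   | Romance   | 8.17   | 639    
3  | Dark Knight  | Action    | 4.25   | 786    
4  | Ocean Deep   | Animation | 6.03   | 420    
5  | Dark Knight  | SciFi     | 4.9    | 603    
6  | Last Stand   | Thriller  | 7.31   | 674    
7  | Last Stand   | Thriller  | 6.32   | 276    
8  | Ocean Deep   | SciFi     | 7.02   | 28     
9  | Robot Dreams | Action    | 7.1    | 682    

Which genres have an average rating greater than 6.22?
SELECT genre, AVG(rating)
FROM movies
GROUP BY genre
HAVING AVG(rating) > 6.22

Result:
  Romance: avg=8.17
  SciFi: avg=6.95
  Thriller: avg=6.82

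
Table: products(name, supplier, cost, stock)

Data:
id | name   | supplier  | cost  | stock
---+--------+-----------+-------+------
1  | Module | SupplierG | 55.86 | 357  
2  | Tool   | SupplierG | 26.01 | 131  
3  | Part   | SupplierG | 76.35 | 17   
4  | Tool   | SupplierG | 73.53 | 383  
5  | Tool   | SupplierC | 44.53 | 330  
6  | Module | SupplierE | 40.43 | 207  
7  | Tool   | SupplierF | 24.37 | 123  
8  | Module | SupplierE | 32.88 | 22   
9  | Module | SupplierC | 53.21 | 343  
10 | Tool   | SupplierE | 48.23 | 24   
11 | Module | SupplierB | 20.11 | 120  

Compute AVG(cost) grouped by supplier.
SELECT supplier, AVG(cost) as result
FROM products
GROUP BY supplier

Result:
  SupplierB: 20.11
  SupplierC: 48.87
  SupplierE: 40.51
  SupplierF: 24.37
  SupplierG: 57.94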